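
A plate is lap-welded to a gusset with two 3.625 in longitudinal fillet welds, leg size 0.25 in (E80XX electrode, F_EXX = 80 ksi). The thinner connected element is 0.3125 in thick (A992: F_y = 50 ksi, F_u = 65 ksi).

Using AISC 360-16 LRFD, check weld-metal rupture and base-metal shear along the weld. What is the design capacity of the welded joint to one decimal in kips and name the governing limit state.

46.1 kips (weld metal governs)

Weld metal: throat = 0.707×0.25 = 0.17675 in, L = 2×3.625 = 7.25 in. φR_n = 0.75 × 0.6 × 80 × 0.17675 × 7.25 = 46.1 kips.
Base metal shear (0.3125 in plate): yield φR_n = 1.0×0.6×50×0.3125×7.25 = 68.0 kips; rupture φR_n = 0.75×0.6×65×0.3125×7.25 = 66.3 kips; take 66.3 kips (rupture).
Governing: min(46.1, 66.3) = 46.1 kips → weld metal.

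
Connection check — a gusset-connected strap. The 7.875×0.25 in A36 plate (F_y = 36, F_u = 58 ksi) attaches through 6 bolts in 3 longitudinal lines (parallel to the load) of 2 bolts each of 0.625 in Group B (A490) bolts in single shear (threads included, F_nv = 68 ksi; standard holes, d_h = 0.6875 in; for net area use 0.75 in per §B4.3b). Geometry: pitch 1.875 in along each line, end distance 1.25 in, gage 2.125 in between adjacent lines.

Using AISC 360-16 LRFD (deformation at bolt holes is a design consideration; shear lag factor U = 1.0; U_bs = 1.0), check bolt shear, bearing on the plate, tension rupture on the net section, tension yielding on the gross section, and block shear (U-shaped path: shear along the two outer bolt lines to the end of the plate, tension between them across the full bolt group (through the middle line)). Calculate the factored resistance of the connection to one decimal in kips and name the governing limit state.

Bolt shear: A_b = π(0.625)²/4 = 0.3068 in². φR_n = 0.75 × 68 × 0.3068 × 6 × 1 = 93.9 kips.
Bearing (0.25 in plate, F_u = 58 ksi): end bolts L_c = 1.25 − 0.6875/2 = 0.90625, R_n = min(1.2×0.90625×0.25×58, 2.4×0.625×0.25×58) = 15.769 kips/bolt; interior L_c = 1.875 − 0.6875 = 1.1875, R_n = 20.663 kips/bolt. φR_n = 0.75 × (3×15.769 + 3×20.663) = 82.0 kips.
Tension rupture (net): A_n = (7.875 − 3×0.75)×0.25 = 1.4063 in² (U = 1.0, A_e = A_n). φR_n = 0.75 × 58 × 1.4063 = 61.2 kips.
Tension yield (gross): A_g = 7.875×0.25 = 1.9688 in². φR_n = 0.90 × 36 × 1.9688 = 63.8 kips.
Block shear: shear path 2×[1.25+1×1.875] = 2×3.125 in, A_gv = 1.5625, A_nv = 2×(3.125 − 1.5×0.75)×0.25 = 1 in²; tension across gage: (4.25 − 2×0.75)×0.25 = 0.6875 in². R_n = min(0.6×58×1, 0.6×36×1.5625) + 1.0×58×0.6875 = min(34.8, 33.75) + 39.875 = 73.625 kips. φR_n = 0.75 × 73.625 = 55.2 kips.
Governing: min(93.9, 82.0, 61.2, 63.8, 55.2) = 55.2 kips → block shear.

55.2 kips (block shear governs)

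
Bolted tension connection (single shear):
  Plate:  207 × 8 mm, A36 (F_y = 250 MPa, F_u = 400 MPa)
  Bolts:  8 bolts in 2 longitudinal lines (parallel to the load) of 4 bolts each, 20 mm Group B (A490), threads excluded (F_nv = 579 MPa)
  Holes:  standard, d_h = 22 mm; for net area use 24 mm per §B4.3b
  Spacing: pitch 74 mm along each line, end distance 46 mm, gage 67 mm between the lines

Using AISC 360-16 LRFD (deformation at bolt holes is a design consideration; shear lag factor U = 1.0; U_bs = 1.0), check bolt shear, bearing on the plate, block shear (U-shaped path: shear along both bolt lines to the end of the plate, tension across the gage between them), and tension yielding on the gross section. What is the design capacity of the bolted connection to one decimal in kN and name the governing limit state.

372.6 kN (gross-section yield governs)

Bolt shear: A_b = π(20)²/4 = 314.16 mm². φR_n = 0.75 × 579 × 314.16 × 8 × 1 = 1091.4 kN.
Bearing (8 mm plate, F_u = 400 MPa): end bolts L_c = 46 − 22/2 = 35, R_n = min(1.2×35×8×400, 2.4×20×8×400) = 134.4 kN/bolt; interior L_c = 74 − 22 = 52, R_n = 153.6 kN/bolt. φR_n = 0.75 × (2×134.4 + 6×153.6) = 892.8 kN.
Block shear: shear path 2×[46+3×74] = 2×268 mm, A_gv = 4288, A_nv = 2×(268 − 3.5×24)×8 = 2944 mm²; tension across gage: (67 − 1×24)×8 = 344 mm². R_n = min(0.6×400×2944, 0.6×250×4288) + 1.0×400×344 = min(706.56, 643.2) + 137.6 = 780.8 kN. φR_n = 0.75 × 780.8 = 585.6 kN.
Tension yield (gross): A_g = 207×8 = 1656 mm². φR_n = 0.90 × 250 × 1656 = 372.6 kN.
Governing: min(1091.4, 892.8, 585.6, 372.6) = 372.6 kN → gross-section yield.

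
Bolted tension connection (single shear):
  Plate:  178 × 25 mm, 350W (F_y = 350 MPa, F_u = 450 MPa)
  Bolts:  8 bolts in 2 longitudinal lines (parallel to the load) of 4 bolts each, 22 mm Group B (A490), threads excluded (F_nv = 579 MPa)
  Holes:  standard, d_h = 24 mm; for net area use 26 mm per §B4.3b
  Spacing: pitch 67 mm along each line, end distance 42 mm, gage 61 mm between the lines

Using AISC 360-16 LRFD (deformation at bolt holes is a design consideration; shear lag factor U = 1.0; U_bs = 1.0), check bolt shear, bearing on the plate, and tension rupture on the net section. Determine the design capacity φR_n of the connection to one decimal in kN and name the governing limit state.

1063.1 kN (net-section rupture governs)

Bolt shear: A_b = π(22)²/4 = 380.13 mm². φR_n = 0.75 × 579 × 380.13 × 8 × 1 = 1320.6 kN.
Bearing (25 mm plate, F_u = 450 MPa): end bolts L_c = 42 − 24/2 = 30, R_n = min(1.2×30×25×450, 2.4×22×25×450) = 405 kN/bolt; interior L_c = 67 − 24 = 43, R_n = 580.5 kN/bolt. φR_n = 0.75 × (2×405 + 6×580.5) = 3219.8 kN.
Tension rupture (net): A_n = (178 − 2×26)×25 = 3150 mm² (U = 1.0, A_e = A_n). φR_n = 0.75 × 450 × 3150 = 1063.1 kN.
Governing: min(1320.6, 3219.8, 1063.1) = 1063.1 kN → net-section rupture.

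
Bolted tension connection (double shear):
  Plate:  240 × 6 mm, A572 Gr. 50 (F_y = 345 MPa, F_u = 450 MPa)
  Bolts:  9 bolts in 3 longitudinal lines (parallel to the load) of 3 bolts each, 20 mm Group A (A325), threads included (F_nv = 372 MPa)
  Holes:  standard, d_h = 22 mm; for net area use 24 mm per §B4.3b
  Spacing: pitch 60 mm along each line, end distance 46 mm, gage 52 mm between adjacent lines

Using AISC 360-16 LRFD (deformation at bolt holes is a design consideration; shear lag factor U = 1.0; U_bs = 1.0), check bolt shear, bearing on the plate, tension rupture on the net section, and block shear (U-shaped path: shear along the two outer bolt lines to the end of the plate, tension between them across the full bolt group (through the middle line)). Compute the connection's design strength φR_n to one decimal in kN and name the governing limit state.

340.2 kN (net-section rupture governs)

Bolt shear: A_b = π(20)²/4 = 314.16 mm². φR_n = 0.75 × 372 × 314.16 × 9 × 2 = 1577.7 kN.
Bearing (6 mm plate, F_u = 450 MPa): end bolts L_c = 46 − 22/2 = 35, R_n = min(1.2×35×6×450, 2.4×20×6×450) = 113.4 kN/bolt; interior L_c = 60 − 22 = 38, R_n = 123.12 kN/bolt. φR_n = 0.75 × (3×113.4 + 6×123.12) = 809.2 kN.
Tension rupture (net): A_n = (240 − 3×24)×6 = 1008 mm² (U = 1.0, A_e = A_n). φR_n = 0.75 × 450 × 1008 = 340.2 kN.
Block shear: shear path 2×[46+2×60] = 2×166 mm, A_gv = 1992, A_nv = 2×(166 − 2.5×24)×6 = 1272 mm²; tension across gage: (104 − 2×24)×6 = 336 mm². R_n = min(0.6×450×1272, 0.6×345×1992) + 1.0×450×336 = min(343.44, 412.34) + 151.2 = 494.64 kN. φR_n = 0.75 × 494.64 = 371.0 kN.
Governing: min(1577.7, 809.2, 340.2, 371.0) = 340.2 kN → net-section rupture.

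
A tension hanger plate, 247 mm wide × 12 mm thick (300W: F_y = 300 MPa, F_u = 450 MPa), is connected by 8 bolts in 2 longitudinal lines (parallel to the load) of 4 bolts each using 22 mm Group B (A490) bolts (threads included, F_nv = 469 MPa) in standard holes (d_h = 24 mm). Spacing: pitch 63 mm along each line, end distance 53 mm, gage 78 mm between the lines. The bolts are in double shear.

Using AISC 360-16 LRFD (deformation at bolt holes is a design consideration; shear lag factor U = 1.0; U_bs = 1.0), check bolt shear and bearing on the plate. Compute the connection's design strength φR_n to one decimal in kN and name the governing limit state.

Bolt shear: A_b = π(22)²/4 = 380.13 mm². φR_n = 0.75 × 469 × 380.13 × 8 × 2 = 2139.4 kN.
Bearing (12 mm plate, F_u = 450 MPa): end bolts L_c = 53 − 24/2 = 41, R_n = min(1.2×41×12×450, 2.4×22×12×450) = 265.68 kN/bolt; interior L_c = 63 − 24 = 39, R_n = 252.72 kN/bolt. φR_n = 0.75 × (2×265.68 + 6×252.72) = 1535.8 kN.
Governing: min(2139.4, 1535.8) = 1535.8 kN → bearing.

1535.8 kN (bearing governs)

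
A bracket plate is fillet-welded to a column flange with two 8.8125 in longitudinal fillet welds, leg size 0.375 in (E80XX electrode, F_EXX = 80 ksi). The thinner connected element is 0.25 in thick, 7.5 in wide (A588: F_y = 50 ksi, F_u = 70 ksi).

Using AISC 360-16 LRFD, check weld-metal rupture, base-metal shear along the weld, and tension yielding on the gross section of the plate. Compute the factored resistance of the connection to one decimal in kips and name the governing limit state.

Weld metal: throat = 0.707×0.375 = 0.26513 in, L = 2×8.8125 = 17.625 in. φR_n = 0.75 × 0.6 × 80 × 0.26513 × 17.625 = 168.2 kips.
Base metal shear (0.25 in plate): yield φR_n = 1.0×0.6×50×0.25×17.625 = 132.2 kips; rupture φR_n = 0.75×0.6×70×0.25×17.625 = 138.8 kips; take 132.2 kips (yield).
Tension yield (gross): A_g = 7.5×0.25 = 1.875 in². φR_n = 0.90 × 50 × 1.875 = 84.4 kips.
Governing: min(168.2, 132.2, 84.4) = 84.4 kips → gross-section yield.

84.4 kips (gross-section yield governs)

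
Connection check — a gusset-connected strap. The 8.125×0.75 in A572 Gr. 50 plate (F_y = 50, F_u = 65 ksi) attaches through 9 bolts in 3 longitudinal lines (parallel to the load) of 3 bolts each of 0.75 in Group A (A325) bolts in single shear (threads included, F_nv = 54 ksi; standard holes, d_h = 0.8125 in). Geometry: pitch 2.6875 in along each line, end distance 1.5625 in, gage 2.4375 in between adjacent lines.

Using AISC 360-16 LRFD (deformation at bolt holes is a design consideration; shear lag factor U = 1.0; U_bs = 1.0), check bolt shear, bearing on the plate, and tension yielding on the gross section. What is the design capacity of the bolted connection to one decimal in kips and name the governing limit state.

Bolt shear: A_b = π(0.75)²/4 = 0.44179 in². φR_n = 0.75 × 54 × 0.44179 × 9 × 1 = 161.0 kips.
Bearing (0.75 in plate, F_u = 65 ksi): end bolts L_c = 1.5625 − 0.8125/2 = 1.15625, R_n = min(1.2×1.15625×0.75×65, 2.4×0.75×0.75×65) = 67.641 kips/bolt; interior L_c = 2.6875 − 0.8125 = 1.875, R_n = 87.75 kips/bolt. φR_n = 0.75 × (3×67.641 + 6×87.75) = 547.1 kips.
Tension yield (gross): A_g = 8.125×0.75 = 6.0938 in². φR_n = 0.90 × 50 × 6.0938 = 274.2 kips.
Governing: min(161.0, 547.1, 274.2) = 161.0 kips → bolt shear.

161.0 kips (bolt shear governs)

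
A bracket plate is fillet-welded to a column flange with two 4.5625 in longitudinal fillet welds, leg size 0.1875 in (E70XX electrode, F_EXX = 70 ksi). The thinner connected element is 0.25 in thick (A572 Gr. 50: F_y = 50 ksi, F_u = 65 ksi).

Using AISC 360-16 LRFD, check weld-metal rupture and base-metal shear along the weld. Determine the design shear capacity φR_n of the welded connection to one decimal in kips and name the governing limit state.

38.1 kips (weld metal governs)

Weld metal: throat = 0.707×0.1875 = 0.13256 in, L = 2×4.5625 = 9.125 in. φR_n = 0.75 × 0.6 × 70 × 0.13256 × 9.125 = 38.1 kips.
Base metal shear (0.25 in plate): yield φR_n = 1.0×0.6×50×0.25×9.125 = 68.4 kips; rupture φR_n = 0.75×0.6×65×0.25×9.125 = 66.7 kips; take 66.7 kips (rupture).
Governing: min(38.1, 66.7) = 38.1 kips → weld metal.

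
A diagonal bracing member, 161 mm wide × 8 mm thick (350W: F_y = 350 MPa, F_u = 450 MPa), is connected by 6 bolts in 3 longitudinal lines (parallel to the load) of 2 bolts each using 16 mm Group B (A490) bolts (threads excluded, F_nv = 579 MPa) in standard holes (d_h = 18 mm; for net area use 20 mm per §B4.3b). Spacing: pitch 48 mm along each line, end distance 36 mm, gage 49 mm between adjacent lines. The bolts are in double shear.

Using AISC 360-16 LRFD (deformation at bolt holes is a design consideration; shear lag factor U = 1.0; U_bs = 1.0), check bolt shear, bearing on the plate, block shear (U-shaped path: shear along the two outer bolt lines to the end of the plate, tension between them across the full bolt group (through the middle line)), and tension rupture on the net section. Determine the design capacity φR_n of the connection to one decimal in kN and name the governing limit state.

272.7 kN (net-section rupture governs)

Bolt shear: A_b = π(16)²/4 = 201.06 mm². φR_n = 0.75 × 579 × 201.06 × 6 × 2 = 1047.7 kN.
Bearing (8 mm plate, F_u = 450 MPa): end bolts L_c = 36 − 18/2 = 27, R_n = min(1.2×27×8×450, 2.4×16×8×450) = 116.64 kN/bolt; interior L_c = 48 − 18 = 30, R_n = 129.6 kN/bolt. φR_n = 0.75 × (3×116.64 + 3×129.6) = 554.0 kN.
Block shear: shear path 2×[36+1×48] = 2×84 mm, A_gv = 1344, A_nv = 2×(84 − 1.5×20)×8 = 864 mm²; tension across gage: (98 − 2×20)×8 = 464 mm². R_n = min(0.6×450×864, 0.6×350×1344) + 1.0×450×464 = min(233.28, 282.24) + 208.8 = 442.08 kN. φR_n = 0.75 × 442.08 = 331.6 kN.
Tension rupture (net): A_n = (161 − 3×20)×8 = 808 mm² (U = 1.0, A_e = A_n). φR_n = 0.75 × 450 × 808 = 272.7 kN.
Governing: min(1047.7, 554.0, 331.6, 272.7) = 272.7 kN → net-section rupture.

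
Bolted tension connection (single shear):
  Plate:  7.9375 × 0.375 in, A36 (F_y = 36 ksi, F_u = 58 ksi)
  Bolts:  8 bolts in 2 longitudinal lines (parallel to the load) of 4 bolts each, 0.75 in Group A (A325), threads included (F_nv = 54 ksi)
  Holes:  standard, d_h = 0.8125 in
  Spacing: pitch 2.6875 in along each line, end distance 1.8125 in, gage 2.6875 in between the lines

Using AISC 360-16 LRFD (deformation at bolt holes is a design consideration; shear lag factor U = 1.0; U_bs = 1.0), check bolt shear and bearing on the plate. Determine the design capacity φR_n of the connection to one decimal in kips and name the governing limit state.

143.1 kips (bolt shear governs)

Bolt shear: A_b = π(0.75)²/4 = 0.44179 in². φR_n = 0.75 × 54 × 0.44179 × 8 × 1 = 143.1 kips.
Bearing (0.375 in plate, F_u = 58 ksi): end bolts L_c = 1.8125 − 0.8125/2 = 1.40625, R_n = min(1.2×1.40625×0.375×58, 2.4×0.75×0.375×58) = 36.703 kips/bolt; interior L_c = 2.6875 − 0.8125 = 1.875, R_n = 39.15 kips/bolt. φR_n = 0.75 × (2×36.703 + 6×39.15) = 231.2 kips.
Governing: min(143.1, 231.2) = 143.1 kips → bolt shear.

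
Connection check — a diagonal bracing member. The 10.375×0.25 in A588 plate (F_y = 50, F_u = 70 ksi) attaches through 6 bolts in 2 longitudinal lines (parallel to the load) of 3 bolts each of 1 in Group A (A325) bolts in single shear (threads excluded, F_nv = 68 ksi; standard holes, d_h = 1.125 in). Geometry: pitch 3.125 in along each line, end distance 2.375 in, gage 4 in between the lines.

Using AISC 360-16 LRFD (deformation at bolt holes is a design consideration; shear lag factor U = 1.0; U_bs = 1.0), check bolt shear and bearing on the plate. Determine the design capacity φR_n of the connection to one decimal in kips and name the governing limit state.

Bolt shear: A_b = π(1)²/4 = 0.7854 in². φR_n = 0.75 × 68 × 0.7854 × 6 × 1 = 240.3 kips.
Bearing (0.25 in plate, F_u = 70 ksi): end bolts L_c = 2.375 − 1.125/2 = 1.8125, R_n = min(1.2×1.8125×0.25×70, 2.4×1×0.25×70) = 38.063 kips/bolt; interior L_c = 3.125 − 1.125 = 2, R_n = 42 kips/bolt. φR_n = 0.75 × (2×38.063 + 4×42) = 183.1 kips.
Governing: min(240.3, 183.1) = 183.1 kips → bearing.

183.1 kips (bearing governs)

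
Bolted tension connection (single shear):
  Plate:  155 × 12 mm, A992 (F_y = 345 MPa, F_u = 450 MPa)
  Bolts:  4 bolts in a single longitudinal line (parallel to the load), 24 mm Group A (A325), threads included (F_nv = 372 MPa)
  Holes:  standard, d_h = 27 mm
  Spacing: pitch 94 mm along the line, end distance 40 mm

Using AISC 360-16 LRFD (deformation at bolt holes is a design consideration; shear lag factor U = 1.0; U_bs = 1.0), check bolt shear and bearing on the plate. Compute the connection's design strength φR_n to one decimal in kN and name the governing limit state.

Bolt shear: A_b = π(24)²/4 = 452.39 mm². φR_n = 0.75 × 372 × 452.39 × 4 × 1 = 504.9 kN.
Bearing (12 mm plate, F_u = 450 MPa): end bolts L_c = 40 − 27/2 = 26.5, R_n = min(1.2×26.5×12×450, 2.4×24×12×450) = 171.72 kN/bolt; interior L_c = 94 − 27 = 67, R_n = 311.04 kN/bolt. φR_n = 0.75 × (1×171.72 + 3×311.04) = 828.6 kN.
Governing: min(504.9, 828.6) = 504.9 kN → bolt shear.

504.9 kN (bolt shear governs)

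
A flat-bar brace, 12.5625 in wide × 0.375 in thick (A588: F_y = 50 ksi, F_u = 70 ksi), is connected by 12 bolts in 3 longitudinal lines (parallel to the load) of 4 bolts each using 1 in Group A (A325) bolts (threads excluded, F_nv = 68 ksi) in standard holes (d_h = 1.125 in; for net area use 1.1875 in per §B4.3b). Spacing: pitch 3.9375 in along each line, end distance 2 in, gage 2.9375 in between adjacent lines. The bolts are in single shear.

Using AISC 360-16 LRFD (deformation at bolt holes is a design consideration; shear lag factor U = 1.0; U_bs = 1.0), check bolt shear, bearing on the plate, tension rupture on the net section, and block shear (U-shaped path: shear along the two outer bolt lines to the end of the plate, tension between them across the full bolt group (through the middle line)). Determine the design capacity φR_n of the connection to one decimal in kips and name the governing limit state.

177.2 kips (net-section rupture governs)

Bolt shear: A_b = π(1)²/4 = 0.7854 in². φR_n = 0.75 × 68 × 0.7854 × 12 × 1 = 480.7 kips.
Bearing (0.375 in plate, F_u = 70 ksi): end bolts L_c = 2 − 1.125/2 = 1.4375, R_n = min(1.2×1.4375×0.375×70, 2.4×1×0.375×70) = 45.281 kips/bolt; interior L_c = 3.9375 − 1.125 = 2.8125, R_n = 63 kips/bolt. φR_n = 0.75 × (3×45.281 + 9×63) = 527.1 kips.
Tension rupture (net): A_n = (12.5625 − 3×1.1875)×0.375 = 3.375 in² (U = 1.0, A_e = A_n). φR_n = 0.75 × 70 × 3.375 = 177.2 kips.
Block shear: shear path 2×[2+3×3.9375] = 2×13.8125 in, A_gv = 10.359, A_nv = 2×(13.8125 − 3.5×1.1875)×0.375 = 7.2422 in²; tension across gage: (5.875 − 2×1.1875)×0.375 = 1.3125 in². R_n = min(0.6×70×7.2422, 0.6×50×10.359) + 1.0×70×1.3125 = min(304.17, 310.77) + 91.875 = 396.05 kips. φR_n = 0.75 × 396.05 = 297.0 kips.
Governing: min(480.7, 527.1, 177.2, 297.0) = 177.2 kips → net-section rupture.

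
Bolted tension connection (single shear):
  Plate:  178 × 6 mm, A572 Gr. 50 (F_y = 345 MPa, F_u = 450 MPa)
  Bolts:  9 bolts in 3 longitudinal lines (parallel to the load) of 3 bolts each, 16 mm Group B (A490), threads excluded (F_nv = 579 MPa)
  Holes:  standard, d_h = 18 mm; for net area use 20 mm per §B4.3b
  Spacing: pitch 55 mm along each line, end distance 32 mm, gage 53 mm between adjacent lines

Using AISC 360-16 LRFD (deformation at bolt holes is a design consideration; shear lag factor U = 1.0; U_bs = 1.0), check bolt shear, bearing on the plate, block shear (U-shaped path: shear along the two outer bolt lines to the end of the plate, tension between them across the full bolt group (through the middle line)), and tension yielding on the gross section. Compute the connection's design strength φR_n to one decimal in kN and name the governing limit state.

Bolt shear: A_b = π(16)²/4 = 201.06 mm². φR_n = 0.75 × 579 × 201.06 × 9 × 1 = 785.8 kN.
Bearing (6 mm plate, F_u = 450 MPa): end bolts L_c = 32 − 18/2 = 23, R_n = min(1.2×23×6×450, 2.4×16×6×450) = 74.52 kN/bolt; interior L_c = 55 − 18 = 37, R_n = 103.68 kN/bolt. φR_n = 0.75 × (3×74.52 + 6×103.68) = 634.2 kN.
Block shear: shear path 2×[32+2×55] = 2×142 mm, A_gv = 1704, A_nv = 2×(142 − 2.5×20)×6 = 1104 mm²; tension across gage: (106 − 2×20)×6 = 396 mm². R_n = min(0.6×450×1104, 0.6×345×1704) + 1.0×450×396 = min(298.08, 352.73) + 178.2 = 476.28 kN. φR_n = 0.75 × 476.28 = 357.2 kN.
Tension yield (gross): A_g = 178×6 = 1068 mm². φR_n = 0.90 × 345 × 1068 = 331.6 kN.
Governing: min(785.8, 634.2, 357.2, 331.6) = 331.6 kN → gross-section yield.

331.6 kN (gross-section yield governs)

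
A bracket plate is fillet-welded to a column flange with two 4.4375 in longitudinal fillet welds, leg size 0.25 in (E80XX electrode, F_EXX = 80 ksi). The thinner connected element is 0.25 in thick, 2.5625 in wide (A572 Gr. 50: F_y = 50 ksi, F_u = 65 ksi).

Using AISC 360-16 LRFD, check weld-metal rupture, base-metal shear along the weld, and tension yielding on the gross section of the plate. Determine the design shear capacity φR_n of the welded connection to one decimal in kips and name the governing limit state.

28.8 kips (gross-section yield governs)

Weld metal: throat = 0.707×0.25 = 0.17675 in, L = 2×4.4375 = 8.875 in. φR_n = 0.75 × 0.6 × 80 × 0.17675 × 8.875 = 56.5 kips.
Base metal shear (0.25 in plate): yield φR_n = 1.0×0.6×50×0.25×8.875 = 66.6 kips; rupture φR_n = 0.75×0.6×65×0.25×8.875 = 64.9 kips; take 64.9 kips (rupture).
Tension yield (gross): A_g = 2.5625×0.25 = 0.64063 in². φR_n = 0.90 × 50 × 0.64063 = 28.8 kips.
Governing: min(56.5, 64.9, 28.8) = 28.8 kips → gross-section yield.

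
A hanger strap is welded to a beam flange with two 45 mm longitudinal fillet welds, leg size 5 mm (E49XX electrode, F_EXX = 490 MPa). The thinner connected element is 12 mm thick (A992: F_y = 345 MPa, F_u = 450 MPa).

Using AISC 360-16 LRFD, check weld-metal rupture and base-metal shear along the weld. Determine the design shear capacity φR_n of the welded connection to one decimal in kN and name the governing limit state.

Weld metal: throat = 0.707×5 = 3.535 mm, L = 2×45 = 90 mm. φR_n = 0.75 × 0.6 × 490 × 3.535 × 90 = 70.2 kN.
Base metal shear (12 mm plate): yield φR_n = 1.0×0.6×345×12×90 = 223.6 kN; rupture φR_n = 0.75×0.6×450×12×90 = 218.7 kN; take 218.7 kN (rupture).
Governing: min(70.2, 218.7) = 70.2 kN → weld metal.

70.2 kN (weld metal governs)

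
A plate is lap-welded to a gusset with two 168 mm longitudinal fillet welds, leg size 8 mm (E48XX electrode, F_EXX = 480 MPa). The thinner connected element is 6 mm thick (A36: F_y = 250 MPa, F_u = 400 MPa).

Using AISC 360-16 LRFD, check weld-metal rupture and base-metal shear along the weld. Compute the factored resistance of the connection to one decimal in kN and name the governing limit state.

Weld metal: throat = 0.707×8 = 5.656 mm, L = 2×168 = 336 mm. φR_n = 0.75 × 0.6 × 480 × 5.656 × 336 = 410.5 kN.
Base metal shear (6 mm plate): yield φR_n = 1.0×0.6×250×6×336 = 302.4 kN; rupture φR_n = 0.75×0.6×400×6×336 = 362.9 kN; take 302.4 kN (yield).
Governing: min(410.5, 302.4) = 302.4 kN → base-metal shear.

302.4 kN (base-metal shear governs)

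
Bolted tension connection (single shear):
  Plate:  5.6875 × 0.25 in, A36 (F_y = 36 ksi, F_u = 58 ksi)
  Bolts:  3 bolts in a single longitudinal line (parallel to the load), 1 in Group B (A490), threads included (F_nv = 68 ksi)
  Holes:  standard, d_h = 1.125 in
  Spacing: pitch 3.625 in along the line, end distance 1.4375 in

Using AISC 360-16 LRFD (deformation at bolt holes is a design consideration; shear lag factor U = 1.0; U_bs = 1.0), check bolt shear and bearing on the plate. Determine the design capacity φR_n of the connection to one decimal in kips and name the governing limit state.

63.6 kips (bearing governs)

Bolt shear: A_b = π(1)²/4 = 0.7854 in². φR_n = 0.75 × 68 × 0.7854 × 3 × 1 = 120.2 kips.
Bearing (0.25 in plate, F_u = 58 ksi): end bolts L_c = 1.4375 − 1.125/2 = 0.875, R_n = min(1.2×0.875×0.25×58, 2.4×1×0.25×58) = 15.225 kips/bolt; interior L_c = 3.625 − 1.125 = 2.5, R_n = 34.8 kips/bolt. φR_n = 0.75 × (1×15.225 + 2×34.8) = 63.6 kips.
Governing: min(120.2, 63.6) = 63.6 kips → bearing.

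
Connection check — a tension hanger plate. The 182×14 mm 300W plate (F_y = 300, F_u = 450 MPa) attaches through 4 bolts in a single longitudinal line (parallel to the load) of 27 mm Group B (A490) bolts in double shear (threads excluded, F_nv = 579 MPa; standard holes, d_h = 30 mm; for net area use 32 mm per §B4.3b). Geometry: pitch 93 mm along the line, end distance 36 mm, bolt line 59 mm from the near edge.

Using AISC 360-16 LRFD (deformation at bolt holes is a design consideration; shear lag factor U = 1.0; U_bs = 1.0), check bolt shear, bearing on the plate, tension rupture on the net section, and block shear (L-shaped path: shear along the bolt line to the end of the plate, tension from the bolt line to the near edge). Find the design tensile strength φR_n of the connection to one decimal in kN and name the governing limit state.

708.8 kN (net-section rupture governs)

Bolt shear: A_b = π(27)²/4 = 572.56 mm². φR_n = 0.75 × 579 × 572.56 × 4 × 2 = 1989.1 kN.
Bearing (14 mm plate, F_u = 450 MPa): end bolts L_c = 36 − 30/2 = 21, R_n = min(1.2×21×14×450, 2.4×27×14×450) = 158.76 kN/bolt; interior L_c = 93 − 30 = 63, R_n = 408.24 kN/bolt. φR_n = 0.75 × (1×158.76 + 3×408.24) = 1037.6 kN.
Tension rupture (net): A_n = (182 − 1×32)×14 = 2100 mm² (U = 1.0, A_e = A_n). φR_n = 0.75 × 450 × 2100 = 708.8 kN.
Block shear: shear path 1×[36+3×93] = 1×315 mm, A_gv = 4410, A_nv = 1×(315 − 3.5×32)×14 = 2842 mm²; tension to near edge: (59 − 0.5×32)×14 = 602 mm². R_n = min(0.6×450×2842, 0.6×300×4410) + 1.0×450×602 = min(767.34, 793.8) + 270.9 = 1038.2 kN. φR_n = 0.75 × 1038.2 = 778.7 kN.
Governing: min(1989.1, 1037.6, 708.8, 778.7) = 708.8 kN → net-section rupture.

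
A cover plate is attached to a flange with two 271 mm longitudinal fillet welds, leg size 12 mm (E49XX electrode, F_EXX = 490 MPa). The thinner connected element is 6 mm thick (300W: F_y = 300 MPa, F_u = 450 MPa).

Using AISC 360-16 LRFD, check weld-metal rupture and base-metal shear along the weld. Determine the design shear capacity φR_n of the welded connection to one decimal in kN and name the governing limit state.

585.4 kN (base-metal shear governs)

Weld metal: throat = 0.707×12 = 8.484 mm, L = 2×271 = 542 mm. φR_n = 0.75 × 0.6 × 490 × 8.484 × 542 = 1013.9 kN.
Base metal shear (6 mm plate): yield φR_n = 1.0×0.6×300×6×542 = 585.4 kN; rupture φR_n = 0.75×0.6×450×6×542 = 658.5 kN; take 585.4 kN (yield).
Governing: min(1013.9, 585.4) = 585.4 kN → base-metal shear.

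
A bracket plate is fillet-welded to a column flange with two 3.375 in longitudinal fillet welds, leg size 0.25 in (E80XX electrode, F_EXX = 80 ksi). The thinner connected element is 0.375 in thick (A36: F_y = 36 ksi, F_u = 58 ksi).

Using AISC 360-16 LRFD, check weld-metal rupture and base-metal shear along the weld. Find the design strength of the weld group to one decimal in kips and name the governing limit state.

43.0 kips (weld metal governs)

Weld metal: throat = 0.707×0.25 = 0.17675 in, L = 2×3.375 = 6.75 in. φR_n = 0.75 × 0.6 × 80 × 0.17675 × 6.75 = 43.0 kips.
Base metal shear (0.375 in plate): yield φR_n = 1.0×0.6×36×0.375×6.75 = 54.7 kips; rupture φR_n = 0.75×0.6×58×0.375×6.75 = 66.1 kips; take 54.7 kips (yield).
Governing: min(43.0, 54.7) = 43.0 kips → weld metal.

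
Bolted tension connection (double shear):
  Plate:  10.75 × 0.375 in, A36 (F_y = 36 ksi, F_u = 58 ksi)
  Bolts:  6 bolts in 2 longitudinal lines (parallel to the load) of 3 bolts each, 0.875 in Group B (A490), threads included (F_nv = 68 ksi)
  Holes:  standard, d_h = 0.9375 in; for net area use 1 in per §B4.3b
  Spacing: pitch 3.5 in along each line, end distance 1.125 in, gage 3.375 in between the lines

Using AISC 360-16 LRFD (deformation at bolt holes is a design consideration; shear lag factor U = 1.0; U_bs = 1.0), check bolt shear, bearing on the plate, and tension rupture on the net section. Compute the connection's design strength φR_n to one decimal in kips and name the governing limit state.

Bolt shear: A_b = π(0.875)²/4 = 0.60132 in². φR_n = 0.75 × 68 × 0.60132 × 6 × 2 = 368.0 kips.
Bearing (0.375 in plate, F_u = 58 ksi): end bolts L_c = 1.125 − 0.9375/2 = 0.65625, R_n = min(1.2×0.65625×0.375×58, 2.4×0.875×0.375×58) = 17.128 kips/bolt; interior L_c = 3.5 − 0.9375 = 2.5625, R_n = 45.675 kips/bolt. φR_n = 0.75 × (2×17.128 + 4×45.675) = 162.7 kips.
Tension rupture (net): A_n = (10.75 − 2×1)×0.375 = 3.2813 in² (U = 1.0, A_e = A_n). φR_n = 0.75 × 58 × 3.2813 = 142.7 kips.
Governing: min(368.0, 162.7, 142.7) = 142.7 kips → net-section rupture.

142.7 kips (net-section rupture governs)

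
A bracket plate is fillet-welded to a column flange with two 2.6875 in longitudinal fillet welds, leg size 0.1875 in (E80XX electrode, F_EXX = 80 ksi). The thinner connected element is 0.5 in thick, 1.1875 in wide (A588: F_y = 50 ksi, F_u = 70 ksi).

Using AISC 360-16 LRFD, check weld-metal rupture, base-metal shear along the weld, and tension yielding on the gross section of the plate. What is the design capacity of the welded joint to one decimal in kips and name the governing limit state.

Weld metal: throat = 0.707×0.1875 = 0.13256 in, L = 2×2.6875 = 5.375 in. φR_n = 0.75 × 0.6 × 80 × 0.13256 × 5.375 = 25.7 kips.
Base metal shear (0.5 in plate): yield φR_n = 1.0×0.6×50×0.5×5.375 = 80.6 kips; rupture φR_n = 0.75×0.6×70×0.5×5.375 = 84.7 kips; take 80.6 kips (yield).
Tension yield (gross): A_g = 1.1875×0.5 = 0.59375 in². φR_n = 0.90 × 50 × 0.59375 = 26.7 kips.
Governing: min(25.7, 80.6, 26.7) = 25.7 kips → weld metal.

25.7 kips (weld metal governs)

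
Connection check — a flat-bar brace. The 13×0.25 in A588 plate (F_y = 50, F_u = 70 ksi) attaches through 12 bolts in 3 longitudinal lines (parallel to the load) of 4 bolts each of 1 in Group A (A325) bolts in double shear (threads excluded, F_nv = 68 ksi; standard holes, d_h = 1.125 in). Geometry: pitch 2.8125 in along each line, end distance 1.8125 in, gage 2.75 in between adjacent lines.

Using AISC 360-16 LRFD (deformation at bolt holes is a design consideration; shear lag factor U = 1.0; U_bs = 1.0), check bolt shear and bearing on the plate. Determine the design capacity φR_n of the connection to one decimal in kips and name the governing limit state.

298.3 kips (bearing governs)

Bolt shear: A_b = π(1)²/4 = 0.7854 in². φR_n = 0.75 × 68 × 0.7854 × 12 × 2 = 961.3 kips.
Bearing (0.25 in plate, F_u = 70 ksi): end bolts L_c = 1.8125 − 1.125/2 = 1.25, R_n = min(1.2×1.25×0.25×70, 2.4×1×0.25×70) = 26.25 kips/bolt; interior L_c = 2.8125 − 1.125 = 1.6875, R_n = 35.438 kips/bolt. φR_n = 0.75 × (3×26.25 + 9×35.438) = 298.3 kips.
Governing: min(961.3, 298.3) = 298.3 kips → bearing.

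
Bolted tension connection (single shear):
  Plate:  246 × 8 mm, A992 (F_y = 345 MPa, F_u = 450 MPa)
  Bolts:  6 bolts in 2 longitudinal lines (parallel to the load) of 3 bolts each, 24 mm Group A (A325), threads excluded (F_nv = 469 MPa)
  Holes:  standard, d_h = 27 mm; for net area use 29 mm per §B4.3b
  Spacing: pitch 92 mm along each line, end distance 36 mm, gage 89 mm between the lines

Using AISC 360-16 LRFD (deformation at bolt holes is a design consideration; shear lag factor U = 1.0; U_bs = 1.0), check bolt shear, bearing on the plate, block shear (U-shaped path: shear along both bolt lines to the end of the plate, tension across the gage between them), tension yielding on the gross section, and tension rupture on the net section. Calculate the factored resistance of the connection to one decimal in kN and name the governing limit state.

Bolt shear: A_b = π(24)²/4 = 452.39 mm². φR_n = 0.75 × 469 × 452.39 × 6 × 1 = 954.8 kN.
Bearing (8 mm plate, F_u = 450 MPa): end bolts L_c = 36 − 27/2 = 22.5, R_n = min(1.2×22.5×8×450, 2.4×24×8×450) = 97.2 kN/bolt; interior L_c = 92 − 27 = 65, R_n = 207.36 kN/bolt. φR_n = 0.75 × (2×97.2 + 4×207.36) = 767.9 kN.
Block shear: shear path 2×[36+2×92] = 2×220 mm, A_gv = 3520, A_nv = 2×(220 − 2.5×29)×8 = 2360 mm²; tension across gage: (89 − 1×29)×8 = 480 mm². R_n = min(0.6×450×2360, 0.6×345×3520) + 1.0×450×480 = min(637.2, 728.64) + 216 = 853.2 kN. φR_n = 0.75 × 853.2 = 639.9 kN.
Tension yield (gross): A_g = 246×8 = 1968 mm². φR_n = 0.90 × 345 × 1968 = 611.1 kN.
Tension rupture (net): A_n = (246 − 2×29)×8 = 1504 mm² (U = 1.0, A_e = A_n). φR_n = 0.75 × 450 × 1504 = 507.6 kN.
Governing: min(954.8, 767.9, 639.9, 611.1, 507.6) = 507.6 kN → net-section rupture.

507.6 kN (net-section rupture governs)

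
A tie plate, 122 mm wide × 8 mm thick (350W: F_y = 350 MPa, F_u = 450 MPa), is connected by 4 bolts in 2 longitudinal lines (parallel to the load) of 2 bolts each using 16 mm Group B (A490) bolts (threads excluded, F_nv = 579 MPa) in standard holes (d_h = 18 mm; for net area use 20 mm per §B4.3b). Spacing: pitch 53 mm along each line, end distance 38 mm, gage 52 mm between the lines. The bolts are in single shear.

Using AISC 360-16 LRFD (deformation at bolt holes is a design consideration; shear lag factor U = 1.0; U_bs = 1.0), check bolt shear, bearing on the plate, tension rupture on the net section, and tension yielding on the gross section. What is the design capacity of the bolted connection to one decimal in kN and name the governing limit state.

Bolt shear: A_b = π(16)²/4 = 201.06 mm². φR_n = 0.75 × 579 × 201.06 × 4 × 1 = 349.2 kN.
Bearing (8 mm plate, F_u = 450 MPa): end bolts L_c = 38 − 18/2 = 29, R_n = min(1.2×29×8×450, 2.4×16×8×450) = 125.28 kN/bolt; interior L_c = 53 − 18 = 35, R_n = 138.24 kN/bolt. φR_n = 0.75 × (2×125.28 + 2×138.24) = 395.3 kN.
Tension rupture (net): A_n = (122 − 2×20)×8 = 656 mm² (U = 1.0, A_e = A_n). φR_n = 0.75 × 450 × 656 = 221.4 kN.
Tension yield (gross): A_g = 122×8 = 976 mm². φR_n = 0.90 × 350 × 976 = 307.4 kN.
Governing: min(349.2, 395.3, 221.4, 307.4) = 221.4 kN → net-section rupture.

221.4 kN (net-section rupture governs)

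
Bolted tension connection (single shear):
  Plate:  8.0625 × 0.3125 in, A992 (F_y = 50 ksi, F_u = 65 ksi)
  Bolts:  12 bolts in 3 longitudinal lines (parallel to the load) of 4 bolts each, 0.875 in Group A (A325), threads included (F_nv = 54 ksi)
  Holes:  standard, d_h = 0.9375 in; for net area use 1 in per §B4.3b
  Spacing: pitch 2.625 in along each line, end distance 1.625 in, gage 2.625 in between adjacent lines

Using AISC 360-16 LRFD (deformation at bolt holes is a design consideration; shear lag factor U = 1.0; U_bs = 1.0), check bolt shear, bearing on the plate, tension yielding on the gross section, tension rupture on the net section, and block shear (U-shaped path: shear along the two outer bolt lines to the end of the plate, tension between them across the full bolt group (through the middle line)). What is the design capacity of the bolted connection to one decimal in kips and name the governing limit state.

77.1 kips (net-section rupture governs)

Bolt shear: A_b = π(0.875)²/4 = 0.60132 in². φR_n = 0.75 × 54 × 0.60132 × 12 × 1 = 292.2 kips.
Bearing (0.3125 in plate, F_u = 65 ksi): end bolts L_c = 1.625 − 0.9375/2 = 1.15625, R_n = min(1.2×1.15625×0.3125×65, 2.4×0.875×0.3125×65) = 28.184 kips/bolt; interior L_c = 2.625 − 0.9375 = 1.6875, R_n = 41.133 kips/bolt. φR_n = 0.75 × (3×28.184 + 9×41.133) = 341.1 kips.
Tension yield (gross): A_g = 8.0625×0.3125 = 2.5195 in². φR_n = 0.90 × 50 × 2.5195 = 113.4 kips.
Tension rupture (net): A_n = (8.0625 − 3×1)×0.3125 = 1.582 in² (U = 1.0, A_e = A_n). φR_n = 0.75 × 65 × 1.582 = 77.1 kips.
Block shear: shear path 2×[1.625+3×2.625] = 2×9.5 in, A_gv = 5.9375, A_nv = 2×(9.5 − 3.5×1)×0.3125 = 3.75 in²; tension across gage: (5.25 − 2×1)×0.3125 = 1.0156 in². R_n = min(0.6×65×3.75, 0.6×50×5.9375) + 1.0×65×1.0156 = min(146.25, 178.13) + 66.014 = 212.26 kips. φR_n = 0.75 × 212.26 = 159.2 kips.
Governing: min(292.2, 341.1, 113.4, 77.1, 159.2) = 77.1 kips → net-section rupture.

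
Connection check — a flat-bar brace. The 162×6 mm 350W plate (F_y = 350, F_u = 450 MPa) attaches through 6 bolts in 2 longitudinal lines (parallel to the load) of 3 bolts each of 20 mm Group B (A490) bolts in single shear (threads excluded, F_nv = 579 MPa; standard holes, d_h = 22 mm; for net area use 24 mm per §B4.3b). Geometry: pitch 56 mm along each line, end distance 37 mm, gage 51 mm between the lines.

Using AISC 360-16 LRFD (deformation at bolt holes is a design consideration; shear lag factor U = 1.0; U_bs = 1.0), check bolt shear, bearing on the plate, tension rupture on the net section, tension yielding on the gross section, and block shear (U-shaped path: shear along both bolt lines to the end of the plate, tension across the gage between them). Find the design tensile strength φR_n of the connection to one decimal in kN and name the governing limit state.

230.9 kN (net-section rupture governs)

Bolt shear: A_b = π(20)²/4 = 314.16 mm². φR_n = 0.75 × 579 × 314.16 × 6 × 1 = 818.5 kN.
Bearing (6 mm plate, F_u = 450 MPa): end bolts L_c = 37 − 22/2 = 26, R_n = min(1.2×26×6×450, 2.4×20×6×450) = 84.24 kN/bolt; interior L_c = 56 − 22 = 34, R_n = 110.16 kN/bolt. φR_n = 0.75 × (2×84.24 + 4×110.16) = 456.8 kN.
Tension rupture (net): A_n = (162 − 2×24)×6 = 684 mm² (U = 1.0, A_e = A_n). φR_n = 0.75 × 450 × 684 = 230.9 kN.
Tension yield (gross): A_g = 162×6 = 972 mm². φR_n = 0.90 × 350 × 972 = 306.2 kN.
Block shear: shear path 2×[37+2×56] = 2×149 mm, A_gv = 1788, A_nv = 2×(149 − 2.5×24)×6 = 1068 mm²; tension across gage: (51 − 1×24)×6 = 162 mm². R_n = min(0.6×450×1068, 0.6×350×1788) + 1.0×450×162 = min(288.36, 375.48) + 72.9 = 361.26 kN. φR_n = 0.75 × 361.26 = 270.9 kN.
Governing: min(818.5, 456.8, 230.9, 306.2, 270.9) = 230.9 kN → net-section rupture.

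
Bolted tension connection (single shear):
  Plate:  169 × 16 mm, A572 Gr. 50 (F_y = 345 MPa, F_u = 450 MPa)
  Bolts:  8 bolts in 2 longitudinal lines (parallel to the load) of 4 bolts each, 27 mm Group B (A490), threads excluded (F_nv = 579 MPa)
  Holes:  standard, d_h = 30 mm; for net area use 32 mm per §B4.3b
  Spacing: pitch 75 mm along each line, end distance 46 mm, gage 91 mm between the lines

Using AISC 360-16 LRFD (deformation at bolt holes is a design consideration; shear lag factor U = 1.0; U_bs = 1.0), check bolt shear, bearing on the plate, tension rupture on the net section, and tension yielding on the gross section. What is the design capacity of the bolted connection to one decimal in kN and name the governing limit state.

567.0 kN (net-section rupture governs)

Bolt shear: A_b = π(27)²/4 = 572.56 mm². φR_n = 0.75 × 579 × 572.56 × 8 × 1 = 1989.1 kN.
Bearing (16 mm plate, F_u = 450 MPa): end bolts L_c = 46 − 30/2 = 31, R_n = min(1.2×31×16×450, 2.4×27×16×450) = 267.84 kN/bolt; interior L_c = 75 − 30 = 45, R_n = 388.8 kN/bolt. φR_n = 0.75 × (2×267.84 + 6×388.8) = 2151.4 kN.
Tension rupture (net): A_n = (169 − 2×32)×16 = 1680 mm² (U = 1.0, A_e = A_n). φR_n = 0.75 × 450 × 1680 = 567.0 kN.
Tension yield (gross): A_g = 169×16 = 2704 mm². φR_n = 0.90 × 345 × 2704 = 839.6 kN.
Governing: min(1989.1, 2151.4, 567.0, 839.6) = 567.0 kN → net-section rupture.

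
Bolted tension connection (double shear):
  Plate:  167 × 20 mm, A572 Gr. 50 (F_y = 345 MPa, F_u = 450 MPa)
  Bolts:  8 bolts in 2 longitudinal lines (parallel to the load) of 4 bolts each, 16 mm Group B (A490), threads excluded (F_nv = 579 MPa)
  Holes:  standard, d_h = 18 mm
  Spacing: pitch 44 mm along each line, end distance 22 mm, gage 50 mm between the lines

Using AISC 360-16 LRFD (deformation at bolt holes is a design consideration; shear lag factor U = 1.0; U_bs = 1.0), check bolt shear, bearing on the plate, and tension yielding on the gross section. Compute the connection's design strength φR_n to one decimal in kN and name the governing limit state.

Bolt shear: A_b = π(16)²/4 = 201.06 mm². φR_n = 0.75 × 579 × 201.06 × 8 × 2 = 1397.0 kN.
Bearing (20 mm plate, F_u = 450 MPa): end bolts L_c = 22 − 18/2 = 13, R_n = min(1.2×13×20×450, 2.4×16×20×450) = 140.4 kN/bolt; interior L_c = 44 − 18 = 26, R_n = 280.8 kN/bolt. φR_n = 0.75 × (2×140.4 + 6×280.8) = 1474.2 kN.
Tension yield (gross): A_g = 167×20 = 3340 mm². φR_n = 0.90 × 345 × 3340 = 1037.1 kN.
Governing: min(1397.0, 1474.2, 1037.1) = 1037.1 kN → gross-section yield.

1037.1 kN (gross-section yield governs)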